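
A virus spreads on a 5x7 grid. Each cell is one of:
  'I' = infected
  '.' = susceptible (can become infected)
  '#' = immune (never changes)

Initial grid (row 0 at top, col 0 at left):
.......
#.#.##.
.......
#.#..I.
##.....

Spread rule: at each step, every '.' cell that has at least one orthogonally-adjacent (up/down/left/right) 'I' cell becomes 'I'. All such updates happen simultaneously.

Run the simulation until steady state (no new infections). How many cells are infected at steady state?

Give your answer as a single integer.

Step 0 (initial): 1 infected
Step 1: +4 new -> 5 infected
Step 2: +5 new -> 10 infected
Step 3: +3 new -> 13 infected
Step 4: +4 new -> 17 infected
Step 5: +3 new -> 20 infected
Step 6: +5 new -> 25 infected
Step 7: +1 new -> 26 infected
Step 8: +1 new -> 27 infected
Step 9: +0 new -> 27 infected

Answer: 27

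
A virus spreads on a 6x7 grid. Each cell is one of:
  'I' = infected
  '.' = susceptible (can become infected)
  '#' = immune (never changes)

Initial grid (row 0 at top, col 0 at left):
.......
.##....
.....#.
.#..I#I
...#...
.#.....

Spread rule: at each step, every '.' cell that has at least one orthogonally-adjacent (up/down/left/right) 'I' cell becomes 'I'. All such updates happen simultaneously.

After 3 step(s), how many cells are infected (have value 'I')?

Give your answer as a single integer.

Answer: 22

Derivation:
Step 0 (initial): 2 infected
Step 1: +5 new -> 7 infected
Step 2: +7 new -> 14 infected
Step 3: +8 new -> 22 infected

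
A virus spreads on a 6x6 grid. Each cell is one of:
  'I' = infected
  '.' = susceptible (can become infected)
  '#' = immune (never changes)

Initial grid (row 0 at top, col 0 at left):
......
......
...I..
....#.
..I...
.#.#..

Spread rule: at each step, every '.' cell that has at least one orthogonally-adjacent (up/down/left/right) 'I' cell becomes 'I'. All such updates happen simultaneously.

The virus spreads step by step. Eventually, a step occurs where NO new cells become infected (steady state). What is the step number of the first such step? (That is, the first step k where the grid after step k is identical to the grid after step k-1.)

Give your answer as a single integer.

Answer: 6

Derivation:
Step 0 (initial): 2 infected
Step 1: +8 new -> 10 infected
Step 2: +8 new -> 18 infected
Step 3: +10 new -> 28 infected
Step 4: +4 new -> 32 infected
Step 5: +1 new -> 33 infected
Step 6: +0 new -> 33 infected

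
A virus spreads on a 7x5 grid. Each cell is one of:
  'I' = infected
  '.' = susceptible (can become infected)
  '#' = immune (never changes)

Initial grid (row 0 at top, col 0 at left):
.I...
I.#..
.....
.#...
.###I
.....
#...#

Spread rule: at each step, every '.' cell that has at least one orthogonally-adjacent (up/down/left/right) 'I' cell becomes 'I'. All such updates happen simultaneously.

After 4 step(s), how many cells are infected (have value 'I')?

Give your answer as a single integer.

Step 0 (initial): 3 infected
Step 1: +6 new -> 9 infected
Step 2: +6 new -> 15 infected
Step 3: +9 new -> 24 infected
Step 4: +3 new -> 27 infected

Answer: 27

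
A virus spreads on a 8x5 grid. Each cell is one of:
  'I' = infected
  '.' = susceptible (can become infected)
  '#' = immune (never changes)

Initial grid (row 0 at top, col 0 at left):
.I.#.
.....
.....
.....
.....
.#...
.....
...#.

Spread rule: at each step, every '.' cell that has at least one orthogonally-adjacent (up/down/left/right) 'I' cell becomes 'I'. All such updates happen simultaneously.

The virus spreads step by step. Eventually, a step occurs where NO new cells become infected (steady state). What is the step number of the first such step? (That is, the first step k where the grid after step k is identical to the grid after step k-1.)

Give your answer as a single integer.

Answer: 11

Derivation:
Step 0 (initial): 1 infected
Step 1: +3 new -> 4 infected
Step 2: +3 new -> 7 infected
Step 3: +4 new -> 11 infected
Step 4: +5 new -> 16 infected
Step 5: +5 new -> 21 infected
Step 6: +4 new -> 25 infected
Step 7: +4 new -> 29 infected
Step 8: +5 new -> 34 infected
Step 9: +2 new -> 36 infected
Step 10: +1 new -> 37 infected
Step 11: +0 new -> 37 infected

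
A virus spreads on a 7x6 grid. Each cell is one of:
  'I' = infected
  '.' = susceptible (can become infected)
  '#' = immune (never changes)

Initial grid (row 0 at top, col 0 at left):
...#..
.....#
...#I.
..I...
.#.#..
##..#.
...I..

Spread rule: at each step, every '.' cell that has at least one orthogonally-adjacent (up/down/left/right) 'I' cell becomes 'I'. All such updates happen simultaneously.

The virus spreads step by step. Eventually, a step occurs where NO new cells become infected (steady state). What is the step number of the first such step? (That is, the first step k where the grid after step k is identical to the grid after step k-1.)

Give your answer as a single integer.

Answer: 6

Derivation:
Step 0 (initial): 3 infected
Step 1: +10 new -> 13 infected
Step 2: +10 new -> 23 infected
Step 3: +8 new -> 31 infected
Step 4: +2 new -> 33 infected
Step 5: +1 new -> 34 infected
Step 6: +0 new -> 34 infected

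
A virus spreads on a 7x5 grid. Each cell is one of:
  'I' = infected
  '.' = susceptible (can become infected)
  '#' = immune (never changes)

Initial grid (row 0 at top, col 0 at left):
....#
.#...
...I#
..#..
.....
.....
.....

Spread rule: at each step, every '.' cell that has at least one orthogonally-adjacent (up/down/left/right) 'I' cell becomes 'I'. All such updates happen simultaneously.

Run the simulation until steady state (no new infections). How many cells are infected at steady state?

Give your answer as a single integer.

Step 0 (initial): 1 infected
Step 1: +3 new -> 4 infected
Step 2: +6 new -> 10 infected
Step 3: +6 new -> 16 infected
Step 4: +7 new -> 23 infected
Step 5: +5 new -> 28 infected
Step 6: +2 new -> 30 infected
Step 7: +1 new -> 31 infected
Step 8: +0 new -> 31 infected

Answer: 31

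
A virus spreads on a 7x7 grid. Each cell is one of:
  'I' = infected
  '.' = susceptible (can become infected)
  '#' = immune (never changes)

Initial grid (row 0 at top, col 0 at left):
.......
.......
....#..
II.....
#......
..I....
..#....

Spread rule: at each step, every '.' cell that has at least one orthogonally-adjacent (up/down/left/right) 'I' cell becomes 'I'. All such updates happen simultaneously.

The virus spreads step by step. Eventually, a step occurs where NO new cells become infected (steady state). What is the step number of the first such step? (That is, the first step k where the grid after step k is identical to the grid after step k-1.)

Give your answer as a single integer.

Answer: 9

Derivation:
Step 0 (initial): 3 infected
Step 1: +7 new -> 10 infected
Step 2: +9 new -> 19 infected
Step 3: +9 new -> 28 infected
Step 4: +6 new -> 34 infected
Step 5: +6 new -> 40 infected
Step 6: +3 new -> 43 infected
Step 7: +2 new -> 45 infected
Step 8: +1 new -> 46 infected
Step 9: +0 new -> 46 infected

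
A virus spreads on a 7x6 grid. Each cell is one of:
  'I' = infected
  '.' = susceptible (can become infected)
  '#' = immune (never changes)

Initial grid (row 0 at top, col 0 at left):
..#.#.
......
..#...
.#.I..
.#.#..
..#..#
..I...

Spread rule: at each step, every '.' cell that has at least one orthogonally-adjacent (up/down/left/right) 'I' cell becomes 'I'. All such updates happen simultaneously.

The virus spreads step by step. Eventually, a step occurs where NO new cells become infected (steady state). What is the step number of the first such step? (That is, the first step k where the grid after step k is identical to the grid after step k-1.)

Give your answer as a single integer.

Step 0 (initial): 2 infected
Step 1: +5 new -> 7 infected
Step 2: +9 new -> 16 infected
Step 3: +8 new -> 24 infected
Step 4: +3 new -> 27 infected
Step 5: +5 new -> 32 infected
Step 6: +2 new -> 34 infected
Step 7: +0 new -> 34 infected

Answer: 7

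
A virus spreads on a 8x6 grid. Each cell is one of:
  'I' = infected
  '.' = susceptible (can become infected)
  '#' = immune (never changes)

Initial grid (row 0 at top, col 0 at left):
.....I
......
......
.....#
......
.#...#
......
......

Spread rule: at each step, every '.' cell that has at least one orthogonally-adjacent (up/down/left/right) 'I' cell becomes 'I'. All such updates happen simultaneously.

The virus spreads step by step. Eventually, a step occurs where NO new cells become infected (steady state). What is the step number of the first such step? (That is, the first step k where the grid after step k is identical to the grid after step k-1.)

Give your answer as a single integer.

Step 0 (initial): 1 infected
Step 1: +2 new -> 3 infected
Step 2: +3 new -> 6 infected
Step 3: +3 new -> 9 infected
Step 4: +4 new -> 13 infected
Step 5: +5 new -> 18 infected
Step 6: +6 new -> 24 infected
Step 7: +5 new -> 29 infected
Step 8: +6 new -> 35 infected
Step 9: +4 new -> 39 infected
Step 10: +3 new -> 42 infected
Step 11: +2 new -> 44 infected
Step 12: +1 new -> 45 infected
Step 13: +0 new -> 45 infected

Answer: 13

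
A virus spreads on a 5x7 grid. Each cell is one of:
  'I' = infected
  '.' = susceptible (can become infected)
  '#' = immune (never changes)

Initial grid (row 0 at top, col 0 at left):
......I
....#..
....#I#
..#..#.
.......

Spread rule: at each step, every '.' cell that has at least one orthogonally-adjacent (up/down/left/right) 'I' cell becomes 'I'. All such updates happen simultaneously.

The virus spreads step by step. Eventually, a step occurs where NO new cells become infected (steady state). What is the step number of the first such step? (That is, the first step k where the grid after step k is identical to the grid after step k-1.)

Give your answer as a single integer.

Answer: 12

Derivation:
Step 0 (initial): 2 infected
Step 1: +3 new -> 5 infected
Step 2: +1 new -> 6 infected
Step 3: +1 new -> 7 infected
Step 4: +2 new -> 9 infected
Step 5: +3 new -> 12 infected
Step 6: +4 new -> 16 infected
Step 7: +4 new -> 20 infected
Step 8: +4 new -> 24 infected
Step 9: +3 new -> 27 infected
Step 10: +2 new -> 29 infected
Step 11: +1 new -> 30 infected
Step 12: +0 new -> 30 infected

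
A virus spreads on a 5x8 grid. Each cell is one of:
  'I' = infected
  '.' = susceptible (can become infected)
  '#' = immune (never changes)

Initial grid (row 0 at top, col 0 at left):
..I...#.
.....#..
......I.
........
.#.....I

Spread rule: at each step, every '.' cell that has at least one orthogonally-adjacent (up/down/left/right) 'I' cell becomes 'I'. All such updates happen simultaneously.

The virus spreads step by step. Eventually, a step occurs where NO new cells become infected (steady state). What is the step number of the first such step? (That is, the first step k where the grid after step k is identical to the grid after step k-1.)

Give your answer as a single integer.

Step 0 (initial): 3 infected
Step 1: +9 new -> 12 infected
Step 2: +9 new -> 21 infected
Step 3: +9 new -> 30 infected
Step 4: +5 new -> 35 infected
Step 5: +1 new -> 36 infected
Step 6: +1 new -> 37 infected
Step 7: +0 new -> 37 infected

Answer: 7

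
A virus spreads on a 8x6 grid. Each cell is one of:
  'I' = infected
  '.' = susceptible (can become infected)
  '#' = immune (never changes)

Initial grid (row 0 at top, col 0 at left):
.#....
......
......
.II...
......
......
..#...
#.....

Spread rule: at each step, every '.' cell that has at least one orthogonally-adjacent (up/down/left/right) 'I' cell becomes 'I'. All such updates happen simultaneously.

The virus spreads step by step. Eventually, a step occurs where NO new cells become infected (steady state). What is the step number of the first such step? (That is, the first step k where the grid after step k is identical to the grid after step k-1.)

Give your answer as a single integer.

Step 0 (initial): 2 infected
Step 1: +6 new -> 8 infected
Step 2: +9 new -> 17 infected
Step 3: +9 new -> 26 infected
Step 4: +9 new -> 35 infected
Step 5: +6 new -> 41 infected
Step 6: +3 new -> 44 infected
Step 7: +1 new -> 45 infected
Step 8: +0 new -> 45 infected

Answer: 8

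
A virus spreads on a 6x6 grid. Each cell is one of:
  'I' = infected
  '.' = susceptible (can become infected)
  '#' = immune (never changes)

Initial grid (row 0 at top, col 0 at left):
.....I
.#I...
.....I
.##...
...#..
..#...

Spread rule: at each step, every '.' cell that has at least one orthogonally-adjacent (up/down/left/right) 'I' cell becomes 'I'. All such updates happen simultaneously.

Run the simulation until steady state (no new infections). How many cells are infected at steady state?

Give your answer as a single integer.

Answer: 31

Derivation:
Step 0 (initial): 3 infected
Step 1: +7 new -> 10 infected
Step 2: +7 new -> 17 infected
Step 3: +5 new -> 22 infected
Step 4: +3 new -> 25 infected
Step 5: +2 new -> 27 infected
Step 6: +2 new -> 29 infected
Step 7: +2 new -> 31 infected
Step 8: +0 new -> 31 infected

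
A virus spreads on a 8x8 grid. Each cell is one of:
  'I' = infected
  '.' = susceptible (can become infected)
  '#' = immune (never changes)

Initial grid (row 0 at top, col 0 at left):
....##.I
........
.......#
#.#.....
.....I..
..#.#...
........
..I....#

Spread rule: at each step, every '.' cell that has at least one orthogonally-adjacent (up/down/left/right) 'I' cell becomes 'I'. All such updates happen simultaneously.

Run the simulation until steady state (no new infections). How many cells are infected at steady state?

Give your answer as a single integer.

Answer: 56

Derivation:
Step 0 (initial): 3 infected
Step 1: +9 new -> 12 infected
Step 2: +12 new -> 24 infected
Step 3: +13 new -> 37 infected
Step 4: +6 new -> 43 infected
Step 5: +4 new -> 47 infected
Step 6: +3 new -> 50 infected
Step 7: +3 new -> 53 infected
Step 8: +2 new -> 55 infected
Step 9: +1 new -> 56 infected
Step 10: +0 new -> 56 infected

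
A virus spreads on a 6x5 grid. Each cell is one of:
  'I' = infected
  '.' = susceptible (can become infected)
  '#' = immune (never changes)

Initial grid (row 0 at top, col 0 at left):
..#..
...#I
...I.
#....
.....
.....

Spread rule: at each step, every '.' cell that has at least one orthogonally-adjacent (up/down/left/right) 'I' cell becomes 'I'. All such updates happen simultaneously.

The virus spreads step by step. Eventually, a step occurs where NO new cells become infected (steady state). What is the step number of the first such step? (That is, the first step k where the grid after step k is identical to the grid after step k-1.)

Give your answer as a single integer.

Answer: 7

Derivation:
Step 0 (initial): 2 infected
Step 1: +4 new -> 6 infected
Step 2: +6 new -> 12 infected
Step 3: +6 new -> 18 infected
Step 4: +5 new -> 23 infected
Step 5: +3 new -> 26 infected
Step 6: +1 new -> 27 infected
Step 7: +0 new -> 27 infected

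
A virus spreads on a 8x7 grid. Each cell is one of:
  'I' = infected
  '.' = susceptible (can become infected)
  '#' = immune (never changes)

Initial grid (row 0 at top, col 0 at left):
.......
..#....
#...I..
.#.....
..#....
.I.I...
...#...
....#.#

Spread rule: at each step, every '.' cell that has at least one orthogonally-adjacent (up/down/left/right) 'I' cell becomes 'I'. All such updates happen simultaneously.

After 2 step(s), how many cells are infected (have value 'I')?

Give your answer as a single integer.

Step 0 (initial): 3 infected
Step 1: +10 new -> 13 infected
Step 2: +14 new -> 27 infected

Answer: 27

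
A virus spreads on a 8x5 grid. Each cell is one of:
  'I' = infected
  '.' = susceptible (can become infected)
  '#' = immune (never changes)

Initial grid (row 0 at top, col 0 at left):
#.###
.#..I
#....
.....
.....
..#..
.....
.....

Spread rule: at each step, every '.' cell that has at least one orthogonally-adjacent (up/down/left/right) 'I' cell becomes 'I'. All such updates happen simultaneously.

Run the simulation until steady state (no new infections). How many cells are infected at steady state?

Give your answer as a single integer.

Step 0 (initial): 1 infected
Step 1: +2 new -> 3 infected
Step 2: +3 new -> 6 infected
Step 3: +3 new -> 9 infected
Step 4: +4 new -> 13 infected
Step 5: +4 new -> 17 infected
Step 6: +4 new -> 21 infected
Step 7: +4 new -> 25 infected
Step 8: +3 new -> 28 infected
Step 9: +2 new -> 30 infected
Step 10: +1 new -> 31 infected
Step 11: +0 new -> 31 infected

Answer: 31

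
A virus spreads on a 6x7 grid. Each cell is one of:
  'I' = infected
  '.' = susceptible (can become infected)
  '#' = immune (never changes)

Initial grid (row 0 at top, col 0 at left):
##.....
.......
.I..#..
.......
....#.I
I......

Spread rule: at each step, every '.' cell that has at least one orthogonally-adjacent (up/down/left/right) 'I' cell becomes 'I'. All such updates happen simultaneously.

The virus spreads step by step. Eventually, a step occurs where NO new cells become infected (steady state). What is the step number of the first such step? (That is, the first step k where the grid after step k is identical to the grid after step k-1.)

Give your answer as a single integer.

Answer: 6

Derivation:
Step 0 (initial): 3 infected
Step 1: +9 new -> 12 infected
Step 2: +10 new -> 22 infected
Step 3: +9 new -> 31 infected
Step 4: +5 new -> 36 infected
Step 5: +2 new -> 38 infected
Step 6: +0 new -> 38 infected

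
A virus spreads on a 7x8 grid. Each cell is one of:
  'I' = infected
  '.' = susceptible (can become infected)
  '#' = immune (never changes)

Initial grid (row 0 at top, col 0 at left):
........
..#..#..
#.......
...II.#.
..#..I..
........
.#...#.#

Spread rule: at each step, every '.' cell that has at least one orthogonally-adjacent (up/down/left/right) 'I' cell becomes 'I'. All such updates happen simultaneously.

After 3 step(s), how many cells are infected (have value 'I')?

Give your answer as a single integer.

Step 0 (initial): 3 infected
Step 1: +8 new -> 11 infected
Step 2: +9 new -> 20 infected
Step 3: +12 new -> 32 infected

Answer: 32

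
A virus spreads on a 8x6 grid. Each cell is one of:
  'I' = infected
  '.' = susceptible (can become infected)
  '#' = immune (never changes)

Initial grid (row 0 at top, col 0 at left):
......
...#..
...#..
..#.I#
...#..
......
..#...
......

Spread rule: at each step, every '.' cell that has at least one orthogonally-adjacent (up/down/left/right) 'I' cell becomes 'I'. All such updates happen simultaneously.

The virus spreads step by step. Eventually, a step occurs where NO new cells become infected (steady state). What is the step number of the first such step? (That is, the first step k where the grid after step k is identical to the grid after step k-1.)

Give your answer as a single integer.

Step 0 (initial): 1 infected
Step 1: +3 new -> 4 infected
Step 2: +4 new -> 8 infected
Step 3: +5 new -> 13 infected
Step 4: +6 new -> 19 infected
Step 5: +5 new -> 24 infected
Step 6: +6 new -> 30 infected
Step 7: +7 new -> 37 infected
Step 8: +4 new -> 41 infected
Step 9: +1 new -> 42 infected
Step 10: +0 new -> 42 infected

Answer: 10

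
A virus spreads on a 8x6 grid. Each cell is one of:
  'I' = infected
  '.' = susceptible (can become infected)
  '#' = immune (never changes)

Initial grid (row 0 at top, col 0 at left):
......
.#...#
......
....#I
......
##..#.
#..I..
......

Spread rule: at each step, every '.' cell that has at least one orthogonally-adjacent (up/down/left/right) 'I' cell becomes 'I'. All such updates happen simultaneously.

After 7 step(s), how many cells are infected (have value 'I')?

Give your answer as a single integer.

Answer: 40

Derivation:
Step 0 (initial): 2 infected
Step 1: +6 new -> 8 infected
Step 2: +9 new -> 17 infected
Step 3: +6 new -> 23 infected
Step 4: +6 new -> 29 infected
Step 5: +6 new -> 35 infected
Step 6: +3 new -> 38 infected
Step 7: +2 new -> 40 infected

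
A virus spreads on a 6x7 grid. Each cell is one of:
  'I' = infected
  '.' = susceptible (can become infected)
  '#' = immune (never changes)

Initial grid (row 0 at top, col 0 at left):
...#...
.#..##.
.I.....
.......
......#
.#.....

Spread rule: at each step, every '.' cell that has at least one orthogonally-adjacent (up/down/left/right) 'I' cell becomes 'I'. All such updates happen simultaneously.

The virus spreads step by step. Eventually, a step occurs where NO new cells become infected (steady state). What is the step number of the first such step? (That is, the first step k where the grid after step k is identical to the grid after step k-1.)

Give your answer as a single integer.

Answer: 10

Derivation:
Step 0 (initial): 1 infected
Step 1: +3 new -> 4 infected
Step 2: +6 new -> 10 infected
Step 3: +7 new -> 17 infected
Step 4: +6 new -> 23 infected
Step 5: +4 new -> 27 infected
Step 6: +4 new -> 31 infected
Step 7: +2 new -> 33 infected
Step 8: +2 new -> 35 infected
Step 9: +1 new -> 36 infected
Step 10: +0 new -> 36 infected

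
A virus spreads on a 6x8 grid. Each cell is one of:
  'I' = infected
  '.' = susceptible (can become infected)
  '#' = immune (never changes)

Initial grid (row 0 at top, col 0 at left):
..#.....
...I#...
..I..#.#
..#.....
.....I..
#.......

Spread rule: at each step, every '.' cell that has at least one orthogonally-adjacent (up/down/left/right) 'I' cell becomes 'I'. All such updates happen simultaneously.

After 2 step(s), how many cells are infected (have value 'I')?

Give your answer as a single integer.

Answer: 23

Derivation:
Step 0 (initial): 3 infected
Step 1: +8 new -> 11 infected
Step 2: +12 new -> 23 infected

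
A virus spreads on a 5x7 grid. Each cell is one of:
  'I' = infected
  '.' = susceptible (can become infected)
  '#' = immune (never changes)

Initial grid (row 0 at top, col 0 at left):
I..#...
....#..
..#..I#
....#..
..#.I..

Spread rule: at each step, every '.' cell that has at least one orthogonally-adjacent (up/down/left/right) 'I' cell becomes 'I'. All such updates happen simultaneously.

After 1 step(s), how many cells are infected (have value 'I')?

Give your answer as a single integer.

Answer: 10

Derivation:
Step 0 (initial): 3 infected
Step 1: +7 new -> 10 infected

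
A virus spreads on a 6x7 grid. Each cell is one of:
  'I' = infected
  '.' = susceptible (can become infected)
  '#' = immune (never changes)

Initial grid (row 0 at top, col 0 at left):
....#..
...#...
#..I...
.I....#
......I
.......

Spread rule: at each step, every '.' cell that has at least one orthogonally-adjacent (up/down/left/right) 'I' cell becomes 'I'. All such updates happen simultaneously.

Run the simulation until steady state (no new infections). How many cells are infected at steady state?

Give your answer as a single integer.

Step 0 (initial): 3 infected
Step 1: +9 new -> 12 infected
Step 2: +12 new -> 24 infected
Step 3: +9 new -> 33 infected
Step 4: +4 new -> 37 infected
Step 5: +1 new -> 38 infected
Step 6: +0 new -> 38 infected

Answer: 38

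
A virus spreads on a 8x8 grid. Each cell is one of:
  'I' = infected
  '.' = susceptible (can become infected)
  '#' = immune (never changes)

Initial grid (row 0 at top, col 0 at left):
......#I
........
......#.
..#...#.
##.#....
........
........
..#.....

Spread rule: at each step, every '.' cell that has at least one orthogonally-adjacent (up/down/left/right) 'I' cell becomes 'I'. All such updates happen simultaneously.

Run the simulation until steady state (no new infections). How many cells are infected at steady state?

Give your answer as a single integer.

Step 0 (initial): 1 infected
Step 1: +1 new -> 2 infected
Step 2: +2 new -> 4 infected
Step 3: +2 new -> 6 infected
Step 4: +4 new -> 10 infected
Step 5: +6 new -> 16 infected
Step 6: +7 new -> 23 infected
Step 7: +8 new -> 31 infected
Step 8: +6 new -> 37 infected
Step 9: +6 new -> 43 infected
Step 10: +4 new -> 47 infected
Step 11: +4 new -> 51 infected
Step 12: +2 new -> 53 infected
Step 13: +2 new -> 55 infected
Step 14: +1 new -> 56 infected
Step 15: +0 new -> 56 infected

Answer: 56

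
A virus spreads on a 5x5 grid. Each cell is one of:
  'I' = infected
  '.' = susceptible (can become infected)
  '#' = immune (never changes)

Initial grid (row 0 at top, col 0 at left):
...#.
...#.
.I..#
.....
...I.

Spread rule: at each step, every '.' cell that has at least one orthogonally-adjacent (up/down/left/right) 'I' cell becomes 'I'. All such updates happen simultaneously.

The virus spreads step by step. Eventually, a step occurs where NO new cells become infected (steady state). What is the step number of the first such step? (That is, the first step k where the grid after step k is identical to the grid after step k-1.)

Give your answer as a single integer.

Answer: 4

Derivation:
Step 0 (initial): 2 infected
Step 1: +7 new -> 9 infected
Step 2: +8 new -> 17 infected
Step 3: +3 new -> 20 infected
Step 4: +0 new -> 20 infected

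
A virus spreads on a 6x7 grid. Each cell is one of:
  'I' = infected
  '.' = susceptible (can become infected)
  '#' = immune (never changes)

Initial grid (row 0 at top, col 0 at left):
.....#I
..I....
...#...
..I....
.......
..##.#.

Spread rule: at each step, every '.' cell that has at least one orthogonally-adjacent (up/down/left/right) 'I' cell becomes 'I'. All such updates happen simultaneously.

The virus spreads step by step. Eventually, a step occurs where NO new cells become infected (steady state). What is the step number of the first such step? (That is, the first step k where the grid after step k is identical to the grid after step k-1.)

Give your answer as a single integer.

Answer: 6

Derivation:
Step 0 (initial): 3 infected
Step 1: +8 new -> 11 infected
Step 2: +11 new -> 22 infected
Step 3: +10 new -> 32 infected
Step 4: +4 new -> 36 infected
Step 5: +1 new -> 37 infected
Step 6: +0 new -> 37 infected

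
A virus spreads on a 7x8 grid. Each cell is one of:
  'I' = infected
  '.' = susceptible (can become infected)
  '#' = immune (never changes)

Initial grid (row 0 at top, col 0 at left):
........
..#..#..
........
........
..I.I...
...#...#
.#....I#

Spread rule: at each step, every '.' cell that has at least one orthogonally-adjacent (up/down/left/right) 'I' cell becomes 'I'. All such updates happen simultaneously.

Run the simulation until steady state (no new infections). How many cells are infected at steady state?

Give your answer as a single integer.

Step 0 (initial): 3 infected
Step 1: +9 new -> 12 infected
Step 2: +11 new -> 23 infected
Step 3: +9 new -> 32 infected
Step 4: +7 new -> 39 infected
Step 5: +6 new -> 45 infected
Step 6: +4 new -> 49 infected
Step 7: +1 new -> 50 infected
Step 8: +0 new -> 50 infected

Answer: 50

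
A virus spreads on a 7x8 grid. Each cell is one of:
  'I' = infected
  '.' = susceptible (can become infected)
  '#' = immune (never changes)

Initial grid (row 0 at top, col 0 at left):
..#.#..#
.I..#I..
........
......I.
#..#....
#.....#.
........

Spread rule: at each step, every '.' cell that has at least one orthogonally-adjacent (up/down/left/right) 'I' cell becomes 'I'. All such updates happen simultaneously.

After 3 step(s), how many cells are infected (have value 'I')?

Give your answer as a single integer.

Step 0 (initial): 3 infected
Step 1: +11 new -> 14 infected
Step 2: +12 new -> 26 infected
Step 3: +9 new -> 35 infected

Answer: 35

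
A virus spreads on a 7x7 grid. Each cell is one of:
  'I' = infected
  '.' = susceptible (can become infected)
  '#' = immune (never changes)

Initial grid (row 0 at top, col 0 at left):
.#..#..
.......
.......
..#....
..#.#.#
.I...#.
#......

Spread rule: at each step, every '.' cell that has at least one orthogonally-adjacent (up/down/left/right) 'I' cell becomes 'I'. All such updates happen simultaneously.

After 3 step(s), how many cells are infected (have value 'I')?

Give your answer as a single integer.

Answer: 14

Derivation:
Step 0 (initial): 1 infected
Step 1: +4 new -> 5 infected
Step 2: +4 new -> 9 infected
Step 3: +5 new -> 14 infected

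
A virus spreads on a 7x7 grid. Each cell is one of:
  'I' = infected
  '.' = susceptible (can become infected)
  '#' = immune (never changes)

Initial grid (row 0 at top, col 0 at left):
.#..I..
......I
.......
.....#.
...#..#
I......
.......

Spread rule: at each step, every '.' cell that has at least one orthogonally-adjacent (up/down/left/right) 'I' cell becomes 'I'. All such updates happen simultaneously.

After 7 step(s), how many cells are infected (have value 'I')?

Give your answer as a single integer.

Answer: 45

Derivation:
Step 0 (initial): 3 infected
Step 1: +9 new -> 12 infected
Step 2: +9 new -> 21 infected
Step 3: +8 new -> 29 infected
Step 4: +9 new -> 38 infected
Step 5: +4 new -> 42 infected
Step 6: +2 new -> 44 infected
Step 7: +1 new -> 45 infected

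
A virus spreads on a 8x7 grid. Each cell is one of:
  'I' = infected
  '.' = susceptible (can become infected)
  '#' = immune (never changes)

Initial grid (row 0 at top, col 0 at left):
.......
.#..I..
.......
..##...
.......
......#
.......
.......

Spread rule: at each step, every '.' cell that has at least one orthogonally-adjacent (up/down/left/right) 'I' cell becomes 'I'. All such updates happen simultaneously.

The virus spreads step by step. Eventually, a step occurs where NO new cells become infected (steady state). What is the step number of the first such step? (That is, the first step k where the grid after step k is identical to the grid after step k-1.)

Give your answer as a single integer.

Step 0 (initial): 1 infected
Step 1: +4 new -> 5 infected
Step 2: +7 new -> 12 infected
Step 3: +6 new -> 18 infected
Step 4: +6 new -> 24 infected
Step 5: +8 new -> 32 infected
Step 6: +7 new -> 39 infected
Step 7: +6 new -> 45 infected
Step 8: +4 new -> 49 infected
Step 9: +2 new -> 51 infected
Step 10: +1 new -> 52 infected
Step 11: +0 new -> 52 infected

Answer: 11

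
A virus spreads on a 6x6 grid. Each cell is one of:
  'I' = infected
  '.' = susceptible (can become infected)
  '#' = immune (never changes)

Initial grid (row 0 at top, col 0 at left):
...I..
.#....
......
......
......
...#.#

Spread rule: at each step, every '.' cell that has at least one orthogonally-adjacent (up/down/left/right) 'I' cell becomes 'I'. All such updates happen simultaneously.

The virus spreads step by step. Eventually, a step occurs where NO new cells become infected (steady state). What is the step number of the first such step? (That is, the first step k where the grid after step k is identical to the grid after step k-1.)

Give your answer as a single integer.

Step 0 (initial): 1 infected
Step 1: +3 new -> 4 infected
Step 2: +5 new -> 9 infected
Step 3: +5 new -> 14 infected
Step 4: +6 new -> 20 infected
Step 5: +5 new -> 25 infected
Step 6: +5 new -> 30 infected
Step 7: +2 new -> 32 infected
Step 8: +1 new -> 33 infected
Step 9: +0 new -> 33 infected

Answer: 9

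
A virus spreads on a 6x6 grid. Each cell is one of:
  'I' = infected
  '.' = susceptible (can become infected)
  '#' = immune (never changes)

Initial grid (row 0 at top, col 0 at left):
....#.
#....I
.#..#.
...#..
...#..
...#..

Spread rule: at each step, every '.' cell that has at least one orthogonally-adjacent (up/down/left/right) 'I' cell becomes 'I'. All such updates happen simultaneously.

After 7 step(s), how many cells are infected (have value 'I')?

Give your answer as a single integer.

Answer: 25

Derivation:
Step 0 (initial): 1 infected
Step 1: +3 new -> 4 infected
Step 2: +2 new -> 6 infected
Step 3: +5 new -> 11 infected
Step 4: +5 new -> 16 infected
Step 5: +3 new -> 19 infected
Step 6: +3 new -> 22 infected
Step 7: +3 new -> 25 infected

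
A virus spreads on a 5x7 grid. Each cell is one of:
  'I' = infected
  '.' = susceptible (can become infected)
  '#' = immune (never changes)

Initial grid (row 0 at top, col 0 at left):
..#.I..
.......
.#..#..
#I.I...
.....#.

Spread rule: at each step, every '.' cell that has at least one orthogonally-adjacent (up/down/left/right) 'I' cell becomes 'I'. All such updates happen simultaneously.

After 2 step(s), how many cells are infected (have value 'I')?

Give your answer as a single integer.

Step 0 (initial): 3 infected
Step 1: +8 new -> 11 infected
Step 2: +8 new -> 19 infected

Answer: 19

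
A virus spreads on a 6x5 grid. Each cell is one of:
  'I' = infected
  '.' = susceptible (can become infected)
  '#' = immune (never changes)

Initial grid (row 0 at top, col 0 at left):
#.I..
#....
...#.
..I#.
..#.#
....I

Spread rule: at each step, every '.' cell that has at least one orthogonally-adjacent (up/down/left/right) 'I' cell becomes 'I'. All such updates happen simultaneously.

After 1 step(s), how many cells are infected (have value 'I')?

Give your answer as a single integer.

Step 0 (initial): 3 infected
Step 1: +6 new -> 9 infected

Answer: 9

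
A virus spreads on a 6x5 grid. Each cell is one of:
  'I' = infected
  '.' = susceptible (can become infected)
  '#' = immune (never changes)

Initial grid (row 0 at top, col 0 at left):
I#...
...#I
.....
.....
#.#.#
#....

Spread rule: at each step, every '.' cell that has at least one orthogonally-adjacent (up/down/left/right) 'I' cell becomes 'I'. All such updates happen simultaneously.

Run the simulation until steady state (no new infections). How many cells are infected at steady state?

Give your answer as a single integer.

Step 0 (initial): 2 infected
Step 1: +3 new -> 5 infected
Step 2: +5 new -> 10 infected
Step 3: +6 new -> 16 infected
Step 4: +3 new -> 19 infected
Step 5: +2 new -> 21 infected
Step 6: +3 new -> 24 infected
Step 7: +0 new -> 24 infected

Answer: 24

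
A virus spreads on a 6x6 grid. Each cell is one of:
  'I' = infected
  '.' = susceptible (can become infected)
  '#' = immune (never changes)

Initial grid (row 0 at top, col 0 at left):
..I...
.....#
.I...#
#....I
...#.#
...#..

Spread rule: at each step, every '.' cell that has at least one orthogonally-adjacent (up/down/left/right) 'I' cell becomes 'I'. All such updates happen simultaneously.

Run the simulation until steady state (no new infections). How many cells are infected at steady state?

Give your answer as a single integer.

Step 0 (initial): 3 infected
Step 1: +8 new -> 11 infected
Step 2: +10 new -> 21 infected
Step 3: +6 new -> 27 infected
Step 4: +3 new -> 30 infected
Step 5: +0 new -> 30 infected

Answer: 30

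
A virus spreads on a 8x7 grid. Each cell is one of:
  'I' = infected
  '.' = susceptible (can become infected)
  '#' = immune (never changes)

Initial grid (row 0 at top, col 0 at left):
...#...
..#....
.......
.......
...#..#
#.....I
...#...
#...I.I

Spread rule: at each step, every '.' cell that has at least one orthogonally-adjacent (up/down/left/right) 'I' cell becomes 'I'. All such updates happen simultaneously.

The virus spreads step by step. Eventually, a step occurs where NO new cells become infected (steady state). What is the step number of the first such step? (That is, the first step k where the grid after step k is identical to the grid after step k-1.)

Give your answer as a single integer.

Answer: 12

Derivation:
Step 0 (initial): 3 infected
Step 1: +5 new -> 8 infected
Step 2: +4 new -> 12 infected
Step 3: +5 new -> 17 infected
Step 4: +5 new -> 22 infected
Step 5: +7 new -> 29 infected
Step 6: +6 new -> 35 infected
Step 7: +6 new -> 41 infected
Step 8: +2 new -> 43 infected
Step 9: +2 new -> 45 infected
Step 10: +2 new -> 47 infected
Step 11: +2 new -> 49 infected
Step 12: +0 new -> 49 infected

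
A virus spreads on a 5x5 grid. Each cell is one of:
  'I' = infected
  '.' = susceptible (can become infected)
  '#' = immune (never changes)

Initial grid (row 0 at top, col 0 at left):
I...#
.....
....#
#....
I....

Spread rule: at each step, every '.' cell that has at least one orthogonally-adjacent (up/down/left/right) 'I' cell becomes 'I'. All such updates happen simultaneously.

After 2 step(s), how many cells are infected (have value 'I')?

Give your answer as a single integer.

Step 0 (initial): 2 infected
Step 1: +3 new -> 5 infected
Step 2: +5 new -> 10 infected

Answer: 10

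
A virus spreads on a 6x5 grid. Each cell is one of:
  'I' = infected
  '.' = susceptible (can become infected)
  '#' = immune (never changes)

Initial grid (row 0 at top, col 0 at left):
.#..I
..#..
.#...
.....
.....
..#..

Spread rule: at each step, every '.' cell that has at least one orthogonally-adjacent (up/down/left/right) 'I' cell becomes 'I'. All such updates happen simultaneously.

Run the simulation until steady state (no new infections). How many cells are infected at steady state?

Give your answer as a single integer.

Answer: 26

Derivation:
Step 0 (initial): 1 infected
Step 1: +2 new -> 3 infected
Step 2: +3 new -> 6 infected
Step 3: +2 new -> 8 infected
Step 4: +3 new -> 11 infected
Step 5: +3 new -> 14 infected
Step 6: +3 new -> 17 infected
Step 7: +2 new -> 19 infected
Step 8: +3 new -> 22 infected
Step 9: +2 new -> 24 infected
Step 10: +2 new -> 26 infected
Step 11: +0 new -> 26 infected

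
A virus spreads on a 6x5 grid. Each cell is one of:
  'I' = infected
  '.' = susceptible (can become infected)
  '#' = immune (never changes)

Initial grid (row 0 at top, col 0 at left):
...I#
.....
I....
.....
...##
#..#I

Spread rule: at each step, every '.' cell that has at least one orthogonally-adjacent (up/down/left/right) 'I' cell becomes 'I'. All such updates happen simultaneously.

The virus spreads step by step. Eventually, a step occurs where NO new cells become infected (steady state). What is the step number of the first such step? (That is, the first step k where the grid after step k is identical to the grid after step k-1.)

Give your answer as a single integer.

Answer: 6

Derivation:
Step 0 (initial): 3 infected
Step 1: +5 new -> 8 infected
Step 2: +9 new -> 17 infected
Step 3: +4 new -> 21 infected
Step 4: +3 new -> 24 infected
Step 5: +1 new -> 25 infected
Step 6: +0 new -> 25 infected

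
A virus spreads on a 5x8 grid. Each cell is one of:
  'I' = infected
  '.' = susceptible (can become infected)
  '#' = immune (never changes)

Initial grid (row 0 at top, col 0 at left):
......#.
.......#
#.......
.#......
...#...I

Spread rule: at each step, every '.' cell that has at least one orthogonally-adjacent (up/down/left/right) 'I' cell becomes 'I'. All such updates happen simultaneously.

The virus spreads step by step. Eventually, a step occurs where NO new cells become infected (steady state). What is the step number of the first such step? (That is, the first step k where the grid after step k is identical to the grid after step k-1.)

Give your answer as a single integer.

Step 0 (initial): 1 infected
Step 1: +2 new -> 3 infected
Step 2: +3 new -> 6 infected
Step 3: +3 new -> 9 infected
Step 4: +3 new -> 12 infected
Step 5: +3 new -> 15 infected
Step 6: +4 new -> 19 infected
Step 7: +4 new -> 23 infected
Step 8: +4 new -> 27 infected
Step 9: +3 new -> 30 infected
Step 10: +3 new -> 33 infected
Step 11: +1 new -> 34 infected
Step 12: +0 new -> 34 infected

Answer: 12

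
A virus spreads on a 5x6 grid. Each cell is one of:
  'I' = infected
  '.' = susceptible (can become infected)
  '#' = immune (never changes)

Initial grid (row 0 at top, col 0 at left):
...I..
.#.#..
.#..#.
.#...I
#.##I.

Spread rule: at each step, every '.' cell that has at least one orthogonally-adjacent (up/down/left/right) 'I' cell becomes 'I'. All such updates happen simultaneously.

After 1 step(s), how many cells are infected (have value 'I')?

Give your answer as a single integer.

Answer: 8

Derivation:
Step 0 (initial): 3 infected
Step 1: +5 new -> 8 infected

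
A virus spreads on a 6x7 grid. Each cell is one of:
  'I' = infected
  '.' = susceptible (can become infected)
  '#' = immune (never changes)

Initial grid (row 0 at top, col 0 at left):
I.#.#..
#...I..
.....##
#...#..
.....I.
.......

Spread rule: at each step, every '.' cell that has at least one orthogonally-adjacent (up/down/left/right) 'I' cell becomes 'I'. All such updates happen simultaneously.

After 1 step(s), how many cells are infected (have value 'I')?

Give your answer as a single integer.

Answer: 11

Derivation:
Step 0 (initial): 3 infected
Step 1: +8 new -> 11 infected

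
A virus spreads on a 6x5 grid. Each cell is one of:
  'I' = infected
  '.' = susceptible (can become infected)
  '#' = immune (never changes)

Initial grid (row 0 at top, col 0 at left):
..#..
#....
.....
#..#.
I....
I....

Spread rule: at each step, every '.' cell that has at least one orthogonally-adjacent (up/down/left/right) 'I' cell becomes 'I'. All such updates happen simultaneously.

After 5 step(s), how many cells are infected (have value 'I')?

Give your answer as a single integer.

Answer: 20

Derivation:
Step 0 (initial): 2 infected
Step 1: +2 new -> 4 infected
Step 2: +3 new -> 7 infected
Step 3: +4 new -> 11 infected
Step 4: +5 new -> 16 infected
Step 5: +4 new -> 20 infected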